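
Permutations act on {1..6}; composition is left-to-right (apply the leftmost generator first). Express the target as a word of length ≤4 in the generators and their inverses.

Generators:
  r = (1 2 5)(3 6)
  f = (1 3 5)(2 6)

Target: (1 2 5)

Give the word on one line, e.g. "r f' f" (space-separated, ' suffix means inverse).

  after r': (1 5 2)(3 6)
  after r': (1 2 5)

r' r'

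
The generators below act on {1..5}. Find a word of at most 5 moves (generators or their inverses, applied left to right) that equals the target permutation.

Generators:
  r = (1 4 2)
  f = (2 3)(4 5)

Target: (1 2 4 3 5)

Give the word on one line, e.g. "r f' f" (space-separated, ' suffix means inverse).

r' f r' f

  after r': (1 2 4)
  after f: (1 3 2 5 4)
  after r': (1 3 4 2 5)
  after f: (1 2 4 3 5)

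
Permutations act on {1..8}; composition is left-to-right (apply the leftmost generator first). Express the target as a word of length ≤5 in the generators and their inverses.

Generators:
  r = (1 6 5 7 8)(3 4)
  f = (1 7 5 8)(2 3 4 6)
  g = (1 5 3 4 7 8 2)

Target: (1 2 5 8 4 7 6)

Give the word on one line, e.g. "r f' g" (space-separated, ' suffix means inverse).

g f g' f' g'

  after g: (1 5 3 4 7 8 2)
  after f: (1 8 3 6 2 7)(4 5)
  after g': (1 7 2 4)(3 6 8 5)
  after f': (2 3 4 8 7 6 5)
  after g': (1 2 5 8 4 7 6)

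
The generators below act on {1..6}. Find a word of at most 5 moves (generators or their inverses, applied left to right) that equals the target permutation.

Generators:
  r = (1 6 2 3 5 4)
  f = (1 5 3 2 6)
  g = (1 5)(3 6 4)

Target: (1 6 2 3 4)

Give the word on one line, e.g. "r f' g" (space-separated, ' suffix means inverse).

r r f

  after r: (1 6 2 3 5 4)
  after r: (1 2 5)(3 4 6)
  after f: (1 6 2 3 4)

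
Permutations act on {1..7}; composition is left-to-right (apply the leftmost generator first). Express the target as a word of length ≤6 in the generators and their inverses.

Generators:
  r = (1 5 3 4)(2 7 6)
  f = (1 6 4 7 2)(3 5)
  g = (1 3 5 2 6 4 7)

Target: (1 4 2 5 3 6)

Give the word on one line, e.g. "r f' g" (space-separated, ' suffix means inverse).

r' r' r' f r

  after r': (1 4 3 5)(2 6 7)
  after r': (1 3)(2 7 6)(4 5)
  after r': (1 5 3 4)
  after f: (1 3 7 2)(4 6)
  after r: (1 4 2 5 3 6)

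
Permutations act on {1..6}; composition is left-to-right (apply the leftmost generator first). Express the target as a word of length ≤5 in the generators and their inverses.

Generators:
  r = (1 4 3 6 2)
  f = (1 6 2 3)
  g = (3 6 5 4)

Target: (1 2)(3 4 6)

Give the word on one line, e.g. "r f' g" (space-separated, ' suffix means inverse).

f' r r

  after f': (1 3 2 6)
  after r: (1 6 4 3)
  after r: (1 2)(3 4 6)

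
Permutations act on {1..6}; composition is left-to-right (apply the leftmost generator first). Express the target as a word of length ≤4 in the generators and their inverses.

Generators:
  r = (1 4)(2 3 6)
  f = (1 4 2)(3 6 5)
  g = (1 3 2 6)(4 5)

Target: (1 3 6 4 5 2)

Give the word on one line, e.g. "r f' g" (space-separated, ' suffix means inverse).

  after r': (1 4)(2 6 3)
  after g': (1 5 4 6)
  after f: (1 3 6 4 5 2)

r' g' f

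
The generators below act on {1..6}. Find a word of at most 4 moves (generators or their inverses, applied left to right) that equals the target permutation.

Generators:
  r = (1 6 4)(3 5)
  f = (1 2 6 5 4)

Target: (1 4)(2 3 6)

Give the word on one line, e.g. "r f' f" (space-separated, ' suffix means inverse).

f f r' f'

  after f: (1 2 6 5 4)
  after f: (1 6 4 2 5)
  after r': (2 3 5 4)
  after f': (1 4)(2 3 6)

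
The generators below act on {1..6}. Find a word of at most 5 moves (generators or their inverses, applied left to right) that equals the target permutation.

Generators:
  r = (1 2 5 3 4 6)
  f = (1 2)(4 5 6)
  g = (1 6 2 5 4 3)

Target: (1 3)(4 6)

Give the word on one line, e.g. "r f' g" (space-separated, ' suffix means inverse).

  after f': (1 2)(4 6 5)
  after g: (1 5 3)(2 6 4)
  after r: (1 3 2)(4 5)
  after f: (1 3)(4 6)

f' g r f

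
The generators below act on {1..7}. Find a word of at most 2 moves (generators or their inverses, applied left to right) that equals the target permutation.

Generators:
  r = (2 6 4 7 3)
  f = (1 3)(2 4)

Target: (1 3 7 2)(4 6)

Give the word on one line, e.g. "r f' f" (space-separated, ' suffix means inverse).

  after r': (2 3 7 4 6)
  after f: (1 3 7 2)(4 6)

r' f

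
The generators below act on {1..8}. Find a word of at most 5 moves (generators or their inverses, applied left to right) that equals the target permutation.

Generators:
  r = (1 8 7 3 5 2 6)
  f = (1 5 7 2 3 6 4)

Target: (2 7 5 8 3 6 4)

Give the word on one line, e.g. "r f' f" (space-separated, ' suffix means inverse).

r f' r'

  after r: (1 8 7 3 5 2 6)
  after f': (1 8 5 7 2 3)(4 6)
  after r': (2 7 5 8 3 6 4)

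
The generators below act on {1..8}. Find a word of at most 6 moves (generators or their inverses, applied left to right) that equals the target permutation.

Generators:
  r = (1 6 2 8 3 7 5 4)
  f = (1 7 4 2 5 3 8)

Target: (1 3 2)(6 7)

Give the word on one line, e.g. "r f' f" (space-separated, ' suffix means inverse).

f f r' f

  after f: (1 7 4 2 5 3 8)
  after f: (1 4 5 8 7 2 3)
  after r': (1 5 2 8 3 4 7 6)
  after f: (1 3 2)(6 7)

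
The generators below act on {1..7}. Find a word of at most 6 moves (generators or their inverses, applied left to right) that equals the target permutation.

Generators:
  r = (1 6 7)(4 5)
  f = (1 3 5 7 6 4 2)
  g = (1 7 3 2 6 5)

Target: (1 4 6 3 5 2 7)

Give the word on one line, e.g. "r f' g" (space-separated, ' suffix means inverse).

  after g: (1 7 3 2 6 5)
  after f': (1 5 2 7)(3 4 6)
  after r: (1 4 7 6 3 5 2)
  after r: (1 5 2 6 3 4)
  after r: (1 4 6 3 5 2 7)

g f' r r r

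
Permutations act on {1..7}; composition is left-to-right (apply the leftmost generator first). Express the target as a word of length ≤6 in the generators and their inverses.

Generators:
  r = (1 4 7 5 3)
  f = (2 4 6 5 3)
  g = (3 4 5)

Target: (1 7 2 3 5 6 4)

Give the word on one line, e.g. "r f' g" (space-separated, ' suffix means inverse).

g r r g f'

  after g: (3 4 5)
  after r: (1 4 3 7 5)
  after r: (1 7 3 5 4)
  after g: (1 7 4)
  after f': (1 7 2 3 5 6 4)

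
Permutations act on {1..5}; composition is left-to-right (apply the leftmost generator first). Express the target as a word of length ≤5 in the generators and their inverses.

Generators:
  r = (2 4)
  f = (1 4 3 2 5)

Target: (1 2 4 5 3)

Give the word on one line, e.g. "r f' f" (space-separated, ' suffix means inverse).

f f f

  after f: (1 4 3 2 5)
  after f: (1 3 5 4 2)
  after f: (1 2 4 5 3)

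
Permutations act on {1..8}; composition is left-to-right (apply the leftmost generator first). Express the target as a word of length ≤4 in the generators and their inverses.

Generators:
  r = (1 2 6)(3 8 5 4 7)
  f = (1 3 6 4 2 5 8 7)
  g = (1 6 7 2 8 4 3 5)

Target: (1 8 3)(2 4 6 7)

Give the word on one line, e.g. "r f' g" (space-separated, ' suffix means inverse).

  after f: (1 3 6 4 2 5 8 7)
  after r: (1 8 3)(2 4 6 7)

f r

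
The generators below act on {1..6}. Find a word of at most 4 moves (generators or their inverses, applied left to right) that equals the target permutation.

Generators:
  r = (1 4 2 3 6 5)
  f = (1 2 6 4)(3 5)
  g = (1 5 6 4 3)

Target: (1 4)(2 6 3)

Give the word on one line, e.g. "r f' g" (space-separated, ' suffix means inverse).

  after f: (1 2 6 4)(3 5)
  after r': (1 4 5 2 3 6)
  after f': (1 6 4 3 2 5)
  after g: (1 4)(2 6 3)

f r' f' g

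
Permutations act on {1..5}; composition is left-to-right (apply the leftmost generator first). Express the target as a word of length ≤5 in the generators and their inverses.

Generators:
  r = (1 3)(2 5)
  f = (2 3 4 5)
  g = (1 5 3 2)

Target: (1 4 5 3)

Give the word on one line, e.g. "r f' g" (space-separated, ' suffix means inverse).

  after r: (1 3)(2 5)
  after g': (1 5 3 2)
  after f': (1 4 3 5 2)
  after g: (1 4 2 5)
  after r: (1 4 5 3)

r g' f' g r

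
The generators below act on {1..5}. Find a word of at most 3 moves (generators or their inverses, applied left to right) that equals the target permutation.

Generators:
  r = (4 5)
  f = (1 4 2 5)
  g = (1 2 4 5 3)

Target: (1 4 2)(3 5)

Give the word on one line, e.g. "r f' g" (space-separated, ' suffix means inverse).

g f'

  after g: (1 2 4 5 3)
  after f': (1 4 2)(3 5)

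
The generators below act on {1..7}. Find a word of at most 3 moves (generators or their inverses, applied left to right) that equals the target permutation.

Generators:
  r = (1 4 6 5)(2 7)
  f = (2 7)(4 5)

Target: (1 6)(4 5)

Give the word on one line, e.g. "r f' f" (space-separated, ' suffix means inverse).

r' r'

  after r': (1 5 6 4)(2 7)
  after r': (1 6)(4 5)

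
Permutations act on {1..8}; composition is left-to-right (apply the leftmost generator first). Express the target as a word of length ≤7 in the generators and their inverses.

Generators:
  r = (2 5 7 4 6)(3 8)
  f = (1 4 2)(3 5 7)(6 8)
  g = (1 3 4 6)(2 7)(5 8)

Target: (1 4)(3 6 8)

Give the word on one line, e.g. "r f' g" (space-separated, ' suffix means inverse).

f' f' f' g' g'

  after f': (1 2 4)(3 7 5)(6 8)
  after f': (1 4 2)(3 5 7)
  after f': (6 8)
  after g': (1 6 5 8 4 3)(2 7)
  after g': (1 4)(3 6 8)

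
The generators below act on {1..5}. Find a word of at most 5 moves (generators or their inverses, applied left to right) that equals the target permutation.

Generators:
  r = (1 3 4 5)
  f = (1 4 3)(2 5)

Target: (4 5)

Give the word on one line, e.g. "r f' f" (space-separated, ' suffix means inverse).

  after f: (1 4 3)(2 5)
  after f: (1 3 4)
  after r: (1 4 3 5)
  after r: (1 5 3)
  after r: (4 5)

f f r r r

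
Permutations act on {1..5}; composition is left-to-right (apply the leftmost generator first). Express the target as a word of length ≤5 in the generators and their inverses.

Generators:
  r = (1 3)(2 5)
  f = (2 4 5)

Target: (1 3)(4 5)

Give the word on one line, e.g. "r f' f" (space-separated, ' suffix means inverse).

f r' r' f r'

  after f: (2 4 5)
  after r': (1 3)(2 4)
  after r': (2 4 5)
  after f: (2 5 4)
  after r': (1 3)(4 5)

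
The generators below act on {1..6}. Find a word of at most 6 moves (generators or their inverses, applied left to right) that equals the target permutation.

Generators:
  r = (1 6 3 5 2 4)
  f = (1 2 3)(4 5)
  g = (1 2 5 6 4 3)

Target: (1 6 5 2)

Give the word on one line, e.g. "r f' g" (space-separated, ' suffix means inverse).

  after g: (1 2 5 6 4 3)
  after f': (2 4)(5 6)
  after f': (1 3 2 5 6 4)
  after g': (1 4 3)
  after g': (1 6 5 2)

g f' f' g' g'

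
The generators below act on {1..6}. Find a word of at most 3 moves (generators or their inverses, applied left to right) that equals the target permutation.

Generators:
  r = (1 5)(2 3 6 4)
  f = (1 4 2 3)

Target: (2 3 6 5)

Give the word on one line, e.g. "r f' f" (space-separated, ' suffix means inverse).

r' f r

  after r': (1 5)(2 4 6 3)
  after f: (1 5 4 6)
  after r: (2 3 6 5)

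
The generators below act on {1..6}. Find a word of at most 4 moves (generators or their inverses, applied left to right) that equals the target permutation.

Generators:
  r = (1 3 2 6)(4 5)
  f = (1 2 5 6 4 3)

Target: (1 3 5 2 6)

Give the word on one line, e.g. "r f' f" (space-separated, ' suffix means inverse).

  after r': (1 6 2 3)(4 5)
  after f': (1 5 6)(2 4)
  after r: (1 4 6 3 2 5)
  after f: (1 3 5 2 6)

r' f' r f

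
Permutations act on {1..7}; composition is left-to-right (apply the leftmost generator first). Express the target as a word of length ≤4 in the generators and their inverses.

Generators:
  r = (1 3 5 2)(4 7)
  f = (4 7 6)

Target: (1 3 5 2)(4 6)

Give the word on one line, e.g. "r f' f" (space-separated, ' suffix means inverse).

r' f r' r'

  after r': (1 2 5 3)(4 7)
  after f: (1 2 5 3)(4 6)
  after r': (1 5)(2 3)(4 6 7)
  after r': (1 3 5 2)(4 6)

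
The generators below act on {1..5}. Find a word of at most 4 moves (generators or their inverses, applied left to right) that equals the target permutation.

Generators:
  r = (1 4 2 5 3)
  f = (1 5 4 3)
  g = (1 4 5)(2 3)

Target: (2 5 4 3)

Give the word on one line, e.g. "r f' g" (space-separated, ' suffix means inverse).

f' r

  after f': (1 3 4 5)
  after r: (2 5 4 3)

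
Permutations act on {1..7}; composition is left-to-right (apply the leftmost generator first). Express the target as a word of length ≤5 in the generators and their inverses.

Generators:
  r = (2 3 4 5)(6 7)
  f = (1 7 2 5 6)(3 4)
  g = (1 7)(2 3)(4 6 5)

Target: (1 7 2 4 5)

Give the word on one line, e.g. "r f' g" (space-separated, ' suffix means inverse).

g r f f

  after g: (1 7)(2 3)(4 6 5)
  after r: (1 6 2 4 7)
  after f: (2 3 4)(5 6)
  after f: (1 7 2 4 5)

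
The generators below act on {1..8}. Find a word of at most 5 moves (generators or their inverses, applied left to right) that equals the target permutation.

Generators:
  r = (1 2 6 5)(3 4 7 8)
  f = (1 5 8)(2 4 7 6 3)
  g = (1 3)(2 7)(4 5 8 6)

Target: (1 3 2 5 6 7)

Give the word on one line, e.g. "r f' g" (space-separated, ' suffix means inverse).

  after g: (1 3)(2 7)(4 5 8 6)
  after f': (1 6 2 4)(3 8 7)
  after f': (1 7 6 3 5)(4 8)
  after r': (1 4 7 2)(3 6 8)
  after r': (1 3 2 5 6 7)

g f' f' r' r'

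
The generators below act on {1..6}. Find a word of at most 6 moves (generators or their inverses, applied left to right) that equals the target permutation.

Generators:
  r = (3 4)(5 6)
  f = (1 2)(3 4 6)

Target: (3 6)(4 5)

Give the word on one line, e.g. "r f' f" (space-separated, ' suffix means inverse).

  after r': (3 4)(5 6)
  after f: (1 2)(3 6 5)
  after r: (1 2)(3 5 4)
  after f': (3 5)(4 6)
  after r': (3 6)(4 5)

r' f r f' r'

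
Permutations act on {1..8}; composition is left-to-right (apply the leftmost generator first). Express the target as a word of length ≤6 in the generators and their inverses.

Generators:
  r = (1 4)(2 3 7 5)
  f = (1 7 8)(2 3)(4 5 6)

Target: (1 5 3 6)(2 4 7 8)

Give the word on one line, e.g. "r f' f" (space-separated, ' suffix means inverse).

  after r: (1 4)(2 3 7 5)
  after f': (1 6 5 3)(4 8 7)
  after r': (1 6 7)(2 5)(3 4 8)
  after f': (1 5 3 6)(2 4 7 8)

r f' r' f'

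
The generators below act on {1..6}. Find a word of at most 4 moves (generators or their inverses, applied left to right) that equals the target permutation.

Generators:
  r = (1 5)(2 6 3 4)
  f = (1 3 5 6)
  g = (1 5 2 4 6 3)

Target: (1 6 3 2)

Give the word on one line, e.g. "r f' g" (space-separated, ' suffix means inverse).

  after g': (1 3 6 4 2 5)
  after r': (1 6 3 2)

g' r'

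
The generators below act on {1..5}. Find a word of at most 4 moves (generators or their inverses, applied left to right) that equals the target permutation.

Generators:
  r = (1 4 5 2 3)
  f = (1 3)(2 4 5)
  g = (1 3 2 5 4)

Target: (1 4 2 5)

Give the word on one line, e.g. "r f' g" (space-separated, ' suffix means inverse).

f' r' f' f'

  after f': (1 3)(2 5 4)
  after r': (1 2 4 5)
  after f': (1 5 3)
  after f': (1 4 2 5)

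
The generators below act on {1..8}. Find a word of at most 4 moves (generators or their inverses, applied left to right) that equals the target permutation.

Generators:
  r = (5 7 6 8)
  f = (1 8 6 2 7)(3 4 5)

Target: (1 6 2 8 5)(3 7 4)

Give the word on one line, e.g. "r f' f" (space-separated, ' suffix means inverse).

  after r': (5 8 6 7)
  after f': (1 7 4 3 5)(2 6)
  after r: (1 6 2 8 5)(3 7 4)

r' f' r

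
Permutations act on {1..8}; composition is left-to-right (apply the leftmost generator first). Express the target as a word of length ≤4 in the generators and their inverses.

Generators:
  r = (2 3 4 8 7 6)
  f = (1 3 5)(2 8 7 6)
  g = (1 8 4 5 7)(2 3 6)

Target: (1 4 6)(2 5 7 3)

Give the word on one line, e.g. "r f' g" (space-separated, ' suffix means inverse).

  after f': (1 5 3)(2 6 7 8)
  after g': (1 4 8 6 5 2 3 7)
  after f': (1 4 2)(3 8 7 5 6)
  after f': (1 4 6)(2 5 7 3)

f' g' f' f'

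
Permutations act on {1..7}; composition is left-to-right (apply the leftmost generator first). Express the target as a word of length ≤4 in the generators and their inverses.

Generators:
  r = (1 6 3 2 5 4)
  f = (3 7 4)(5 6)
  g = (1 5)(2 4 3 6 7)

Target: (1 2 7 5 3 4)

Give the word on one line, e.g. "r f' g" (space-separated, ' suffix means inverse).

r' g' f'

  after r': (1 4 5 2 3 6)
  after g': (1 2 4)(5 7 6)
  after f': (1 2 7 5 3 4)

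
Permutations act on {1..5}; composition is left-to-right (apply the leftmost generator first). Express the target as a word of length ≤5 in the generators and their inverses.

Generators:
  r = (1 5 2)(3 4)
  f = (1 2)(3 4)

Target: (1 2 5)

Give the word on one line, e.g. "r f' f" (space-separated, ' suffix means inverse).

  after f': (1 2)(3 4)
  after r': (1 5)
  after r': (2 5)(3 4)
  after f: (1 2 5)

f' r' r' f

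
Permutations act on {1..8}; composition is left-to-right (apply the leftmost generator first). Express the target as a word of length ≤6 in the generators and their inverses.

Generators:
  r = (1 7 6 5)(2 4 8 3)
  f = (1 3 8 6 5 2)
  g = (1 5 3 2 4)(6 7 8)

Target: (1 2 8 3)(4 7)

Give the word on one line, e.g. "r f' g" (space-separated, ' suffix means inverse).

g g f' r' f

  after g: (1 5 3 2 4)(6 7 8)
  after g: (1 3 4 5 2)(6 8 7)
  after f': (3 4 6)(7 8)
  after r': (1 5 6 8)(2 3)(4 7)
  after f: (1 2 8 3)(4 7)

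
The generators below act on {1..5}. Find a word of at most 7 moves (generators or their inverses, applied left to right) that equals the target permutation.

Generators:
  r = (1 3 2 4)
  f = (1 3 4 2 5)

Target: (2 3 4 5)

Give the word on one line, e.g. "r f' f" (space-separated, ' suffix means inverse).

  after r: (1 3 2 4)
  after r: (1 2)(3 4)
  after f: (1 5)(2 3)
  after r': (1 5 4 2)
  after f: (2 3 4 5)

r r f r' f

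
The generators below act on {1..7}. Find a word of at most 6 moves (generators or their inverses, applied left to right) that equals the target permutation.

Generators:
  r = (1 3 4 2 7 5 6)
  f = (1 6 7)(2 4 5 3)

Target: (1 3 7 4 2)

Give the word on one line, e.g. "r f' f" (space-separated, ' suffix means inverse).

  after f': (1 7 6)(2 3 5 4)
  after r': (1 2)(3 7 5)
  after f: (1 4 5 2 6 7 3)
  after f: (1 5 4 3 6)(2 7)
  after f: (1 3 7 4 2)

f' r' f f f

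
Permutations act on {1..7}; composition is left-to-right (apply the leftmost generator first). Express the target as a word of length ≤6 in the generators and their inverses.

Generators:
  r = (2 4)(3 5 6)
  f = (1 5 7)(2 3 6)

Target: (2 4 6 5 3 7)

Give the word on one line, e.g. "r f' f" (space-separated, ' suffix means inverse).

  after r': (2 4)(3 6 5)
  after f': (1 7 5 2 4 6)
  after r': (1 7 3 6)(4 5)
  after r': (1 7 6)(2 4 3 5)
  after f: (2 4 6 5 3 7)

r' f' r' r' f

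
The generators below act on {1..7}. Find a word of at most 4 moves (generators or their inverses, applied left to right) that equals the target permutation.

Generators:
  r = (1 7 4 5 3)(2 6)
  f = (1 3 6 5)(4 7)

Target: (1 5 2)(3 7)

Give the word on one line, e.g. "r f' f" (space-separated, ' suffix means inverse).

f' r f' f'

  after f': (1 5 6 3)(4 7)
  after r: (1 3 7 5 2 6)
  after f': (2 3 4 7 6 5)
  after f': (1 5 2)(3 7)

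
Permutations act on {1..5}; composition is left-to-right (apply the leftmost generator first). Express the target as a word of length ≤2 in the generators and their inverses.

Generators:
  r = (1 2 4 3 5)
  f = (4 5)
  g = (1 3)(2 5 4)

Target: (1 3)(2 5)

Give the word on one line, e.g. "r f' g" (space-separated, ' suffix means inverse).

  after g': (1 3)(2 4 5)
  after f: (1 3)(2 5)

g' f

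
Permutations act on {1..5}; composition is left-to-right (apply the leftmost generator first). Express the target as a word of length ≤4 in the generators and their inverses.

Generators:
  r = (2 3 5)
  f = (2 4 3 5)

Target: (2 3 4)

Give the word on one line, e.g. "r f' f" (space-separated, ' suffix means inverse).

f r' f' r

  after f: (2 4 3 5)
  after r': (2 4)
  after f': (3 4 5)
  after r: (2 3 4)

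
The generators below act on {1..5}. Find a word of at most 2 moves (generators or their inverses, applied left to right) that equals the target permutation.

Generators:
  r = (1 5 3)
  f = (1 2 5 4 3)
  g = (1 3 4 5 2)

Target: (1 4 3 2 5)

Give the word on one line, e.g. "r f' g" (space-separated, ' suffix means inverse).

r f

  after r: (1 5 3)
  after f: (1 4 3 2 5)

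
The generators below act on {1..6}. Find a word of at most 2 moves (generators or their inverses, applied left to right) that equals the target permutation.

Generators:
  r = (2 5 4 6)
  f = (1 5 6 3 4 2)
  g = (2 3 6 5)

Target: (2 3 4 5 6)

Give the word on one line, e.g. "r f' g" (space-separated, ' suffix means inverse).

g r'

  after g: (2 3 6 5)
  after r': (2 3 4 5 6)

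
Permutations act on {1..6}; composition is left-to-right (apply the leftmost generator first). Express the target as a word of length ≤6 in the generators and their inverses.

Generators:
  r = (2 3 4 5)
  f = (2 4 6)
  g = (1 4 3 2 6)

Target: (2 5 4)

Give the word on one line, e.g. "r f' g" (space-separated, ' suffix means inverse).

  after f': (2 6 4)
  after r: (2 6 5)(3 4)
  after f': (2 4 3)(5 6)
  after r: (2 5 6)
  after f': (2 5 4)

f' r f' r f'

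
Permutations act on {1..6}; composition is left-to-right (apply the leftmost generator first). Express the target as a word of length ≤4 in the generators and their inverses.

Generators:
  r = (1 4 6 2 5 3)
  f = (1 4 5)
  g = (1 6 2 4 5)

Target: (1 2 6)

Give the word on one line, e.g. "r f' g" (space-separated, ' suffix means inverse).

  after f: (1 4 5)
  after g': (1 2 6)

f g'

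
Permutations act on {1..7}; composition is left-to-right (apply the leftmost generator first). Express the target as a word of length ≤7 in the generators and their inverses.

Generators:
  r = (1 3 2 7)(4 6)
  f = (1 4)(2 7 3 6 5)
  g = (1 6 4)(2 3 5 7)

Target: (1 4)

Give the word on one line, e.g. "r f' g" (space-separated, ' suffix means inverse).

  after f': (1 4)(2 5 6 3 7)
  after f': (2 6 7 5 3)
  after f': (1 4)(2 3 5 7 6)
  after f': (2 7 3 6 5)
  after f': (1 4)

f' f' f' f' f'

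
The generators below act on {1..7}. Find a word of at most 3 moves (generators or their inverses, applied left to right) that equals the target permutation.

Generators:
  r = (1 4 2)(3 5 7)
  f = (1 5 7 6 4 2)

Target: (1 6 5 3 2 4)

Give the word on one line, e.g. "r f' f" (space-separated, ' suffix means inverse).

r f' r'

  after r: (1 4 2)(3 5 7)
  after f': (1 6 7 3)
  after r': (1 6 5 3 2 4)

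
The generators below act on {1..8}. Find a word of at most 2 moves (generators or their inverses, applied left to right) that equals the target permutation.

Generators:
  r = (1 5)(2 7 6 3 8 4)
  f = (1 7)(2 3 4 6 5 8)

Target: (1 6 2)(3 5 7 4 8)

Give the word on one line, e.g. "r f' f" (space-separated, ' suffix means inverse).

r f'

  after r: (1 5)(2 7 6 3 8 4)
  after f': (1 6 2)(3 5 7 4 8)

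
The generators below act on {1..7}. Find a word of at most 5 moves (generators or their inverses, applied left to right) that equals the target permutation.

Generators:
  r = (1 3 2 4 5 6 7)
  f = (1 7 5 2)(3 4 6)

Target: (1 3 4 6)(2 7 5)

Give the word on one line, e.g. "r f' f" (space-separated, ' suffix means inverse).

r' f' r

  after r': (1 7 6 5 4 2 3)
  after f': (2 6 7 4 5 3)
  after r: (1 3 4 6)(2 7 5)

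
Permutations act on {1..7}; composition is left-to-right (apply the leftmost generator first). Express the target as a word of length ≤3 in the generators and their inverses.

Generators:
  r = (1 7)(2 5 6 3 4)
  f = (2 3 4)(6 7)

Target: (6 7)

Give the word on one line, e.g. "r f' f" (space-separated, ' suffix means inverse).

f' f' f'

  after f': (2 4 3)(6 7)
  after f': (2 3 4)
  after f': (6 7)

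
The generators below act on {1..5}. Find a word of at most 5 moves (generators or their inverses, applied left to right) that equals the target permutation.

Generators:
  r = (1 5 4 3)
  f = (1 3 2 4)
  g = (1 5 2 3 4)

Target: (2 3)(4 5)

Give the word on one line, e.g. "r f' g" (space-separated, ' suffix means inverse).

g' r r

  after g': (1 4 3 2 5)
  after r: (1 3 2 4)
  after r: (2 3)(4 5)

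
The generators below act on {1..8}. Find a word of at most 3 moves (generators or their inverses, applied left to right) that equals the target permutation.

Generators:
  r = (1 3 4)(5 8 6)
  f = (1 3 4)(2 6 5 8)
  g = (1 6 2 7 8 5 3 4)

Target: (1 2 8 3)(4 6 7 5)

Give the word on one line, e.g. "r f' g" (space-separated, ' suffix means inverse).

  after g: (1 6 2 7 8 5 3 4)
  after g: (1 2 8 3)(4 6 7 5)

g g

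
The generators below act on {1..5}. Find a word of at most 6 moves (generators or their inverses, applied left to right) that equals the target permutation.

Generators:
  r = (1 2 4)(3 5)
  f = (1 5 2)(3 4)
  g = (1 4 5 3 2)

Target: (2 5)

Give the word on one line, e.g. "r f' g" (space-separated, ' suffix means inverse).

g' f f f g

  after g': (1 2 3 5 4)
  after f: (2 4 5 3)
  after f: (1 5 4 2 3)
  after f: (1 2 4)(3 5)
  after g: (2 5)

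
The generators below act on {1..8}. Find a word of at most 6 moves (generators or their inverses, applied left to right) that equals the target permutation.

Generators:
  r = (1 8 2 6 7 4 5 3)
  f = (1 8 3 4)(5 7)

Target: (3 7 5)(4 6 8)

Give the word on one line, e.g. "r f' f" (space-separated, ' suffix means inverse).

r f' r' f' f'

  after r: (1 8 2 6 7 4 5 3)
  after f': (2 6 5 8)(3 4 7)
  after r': (1 3 7 5)(4 6)
  after f': (1 8)(3 5 4 6)
  after f': (3 7 5)(4 6 8)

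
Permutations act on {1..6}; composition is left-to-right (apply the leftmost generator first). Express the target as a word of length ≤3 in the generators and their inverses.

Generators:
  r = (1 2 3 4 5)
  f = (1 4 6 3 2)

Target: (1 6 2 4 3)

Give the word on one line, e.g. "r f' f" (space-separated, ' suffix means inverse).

  after f': (1 2 3 6 4)
  after f': (1 3 4 2 6)
  after f': (1 6 2 4 3)

f' f' f'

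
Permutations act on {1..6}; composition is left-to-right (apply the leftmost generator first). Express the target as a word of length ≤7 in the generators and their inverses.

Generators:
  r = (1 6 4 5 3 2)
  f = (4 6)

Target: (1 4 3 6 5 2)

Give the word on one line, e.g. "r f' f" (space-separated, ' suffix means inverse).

  after r: (1 6 4 5 3 2)
  after r: (1 4 3)(2 6 5)
  after r: (1 5)(2 4)(3 6)
  after f': (1 5)(2 6 3 4)
  after r': (1 4 3 6 5 2)

r r r f' r'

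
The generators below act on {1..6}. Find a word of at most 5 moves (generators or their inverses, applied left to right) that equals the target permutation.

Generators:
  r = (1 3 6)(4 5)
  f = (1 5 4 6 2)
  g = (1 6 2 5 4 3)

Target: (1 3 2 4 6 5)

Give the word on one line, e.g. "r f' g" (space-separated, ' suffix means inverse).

f' g' r g'

  after f': (1 2 6 4 5)
  after g': (1 6 5 3 4 2)
  after r: (2 3 5 6 4)
  after g': (1 3 2 4 6 5)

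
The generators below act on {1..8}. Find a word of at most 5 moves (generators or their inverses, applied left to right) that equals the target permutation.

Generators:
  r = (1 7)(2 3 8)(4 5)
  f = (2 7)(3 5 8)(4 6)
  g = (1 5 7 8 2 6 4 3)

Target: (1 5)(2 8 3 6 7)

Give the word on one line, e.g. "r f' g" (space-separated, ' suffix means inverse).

g' f r' r'

  after g': (1 3 4 6 2 8 7 5)
  after f: (1 5)(2 3 6 7 8)
  after r': (1 4 5 7 3 6)
  after r': (1 5)(2 8 3 6 7)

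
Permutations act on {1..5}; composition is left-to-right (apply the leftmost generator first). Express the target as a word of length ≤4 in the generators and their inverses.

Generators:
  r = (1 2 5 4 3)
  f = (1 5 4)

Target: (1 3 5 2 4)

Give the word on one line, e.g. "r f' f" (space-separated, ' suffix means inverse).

f' r f

  after f': (1 4 5)
  after r: (1 3)(2 5)
  after f: (1 3 5 2 4)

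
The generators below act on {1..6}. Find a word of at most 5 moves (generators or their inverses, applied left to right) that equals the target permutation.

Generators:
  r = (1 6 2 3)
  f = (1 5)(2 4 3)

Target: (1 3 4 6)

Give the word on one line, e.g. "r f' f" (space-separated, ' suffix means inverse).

f f r'

  after f: (1 5)(2 4 3)
  after f: (2 3 4)
  after r': (1 3 4 6)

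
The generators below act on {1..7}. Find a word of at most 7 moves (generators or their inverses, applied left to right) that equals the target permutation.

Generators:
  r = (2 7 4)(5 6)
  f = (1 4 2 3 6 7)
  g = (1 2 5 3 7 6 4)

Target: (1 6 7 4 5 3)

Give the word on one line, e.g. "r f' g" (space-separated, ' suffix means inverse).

r' f g f g'

  after r': (2 4 7)(5 6)
  after f: (1 4)(3 6 5 7)
  after g: (2 5 6 3 4)
  after f: (1 4 3 2 5 7)
  after g': (1 6 7 4 5 3)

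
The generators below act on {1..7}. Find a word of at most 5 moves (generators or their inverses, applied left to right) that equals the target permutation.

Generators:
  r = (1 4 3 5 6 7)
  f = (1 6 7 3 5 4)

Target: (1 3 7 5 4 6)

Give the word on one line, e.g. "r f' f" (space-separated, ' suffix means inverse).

r f f f f

  after r: (1 4 3 5 6 7)
  after f: (3 4 5 7 6)
  after f: (1 6 5 3)
  after f: (1 7 3 6 4)
  after f: (1 3 7 5 4 6)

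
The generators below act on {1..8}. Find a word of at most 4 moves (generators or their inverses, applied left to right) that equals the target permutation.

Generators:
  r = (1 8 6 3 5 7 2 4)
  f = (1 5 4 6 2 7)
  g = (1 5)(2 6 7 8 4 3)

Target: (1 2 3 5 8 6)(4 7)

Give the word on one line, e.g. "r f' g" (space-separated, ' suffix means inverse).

  after f': (1 7 2 6 4 5)
  after r: (1 2 3 5 8 6)(4 7)

f' r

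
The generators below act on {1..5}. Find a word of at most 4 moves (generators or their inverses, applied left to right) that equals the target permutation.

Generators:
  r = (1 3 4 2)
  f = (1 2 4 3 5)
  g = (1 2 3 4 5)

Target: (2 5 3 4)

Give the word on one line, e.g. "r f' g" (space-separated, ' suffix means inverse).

f f f r'

  after f: (1 2 4 3 5)
  after f: (1 4 5 2 3)
  after f: (1 3 2 5 4)
  after r': (2 5 3 4)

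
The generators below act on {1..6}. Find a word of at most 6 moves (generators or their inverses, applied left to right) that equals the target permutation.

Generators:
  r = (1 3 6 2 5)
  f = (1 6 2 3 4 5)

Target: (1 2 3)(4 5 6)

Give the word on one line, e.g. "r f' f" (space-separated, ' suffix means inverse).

r f f r'

  after r: (1 3 6 2 5)
  after f: (1 4 5 6 3 2)
  after f: (1 5 2 6 4)
  after r': (1 2 3)(4 5 6)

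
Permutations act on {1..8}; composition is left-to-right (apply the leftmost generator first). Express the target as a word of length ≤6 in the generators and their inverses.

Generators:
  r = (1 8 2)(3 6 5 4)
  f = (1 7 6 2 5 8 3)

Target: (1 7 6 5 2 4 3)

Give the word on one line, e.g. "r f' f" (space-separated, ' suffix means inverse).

  after r: (1 8 2)(3 6 5 4)
  after f': (1 5 4 8 6 2 3 7)
  after r': (1 6 8 3 7 2 4)
  after f': (1 7 6 5 2 4 3)

r f' r' f'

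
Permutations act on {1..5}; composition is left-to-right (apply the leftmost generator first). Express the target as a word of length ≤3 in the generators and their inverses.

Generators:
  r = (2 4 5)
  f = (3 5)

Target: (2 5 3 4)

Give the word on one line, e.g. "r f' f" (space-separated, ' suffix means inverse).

  after f': (3 5)
  after r: (2 4 5 3)
  after r: (2 5 3 4)

f' r r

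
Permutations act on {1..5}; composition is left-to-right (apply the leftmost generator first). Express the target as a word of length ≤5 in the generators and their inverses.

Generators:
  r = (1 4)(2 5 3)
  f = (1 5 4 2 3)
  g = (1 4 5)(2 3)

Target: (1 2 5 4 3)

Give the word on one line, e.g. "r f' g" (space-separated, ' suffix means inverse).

f' g' r' f'

  after f': (1 3 2 4 5)
  after g': (1 2)
  after r': (1 3 5 2 4)
  after f': (1 2 5 4 3)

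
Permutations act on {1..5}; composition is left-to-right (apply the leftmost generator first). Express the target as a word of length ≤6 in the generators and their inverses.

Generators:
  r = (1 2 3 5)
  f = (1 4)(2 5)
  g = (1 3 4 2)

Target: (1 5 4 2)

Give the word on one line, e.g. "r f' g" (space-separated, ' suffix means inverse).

g r' f' g

  after g: (1 3 4 2)
  after r': (1 2 5 3 4)
  after f': (1 5 3)
  after g: (1 5 4 2)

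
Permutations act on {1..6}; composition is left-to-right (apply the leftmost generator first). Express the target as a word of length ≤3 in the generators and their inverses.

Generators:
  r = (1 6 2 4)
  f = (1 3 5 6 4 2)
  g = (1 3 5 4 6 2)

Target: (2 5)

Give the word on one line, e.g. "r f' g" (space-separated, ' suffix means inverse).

  after f: (1 3 5 6 4 2)
  after r': (1 3 5)(2 4 6)
  after g': (2 5)

f r' g'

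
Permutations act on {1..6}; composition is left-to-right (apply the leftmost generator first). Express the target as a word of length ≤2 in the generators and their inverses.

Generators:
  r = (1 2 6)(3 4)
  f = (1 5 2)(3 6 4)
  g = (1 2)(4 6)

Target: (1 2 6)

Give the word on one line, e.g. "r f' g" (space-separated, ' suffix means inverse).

  after r': (1 6 2)(3 4)
  after r': (1 2 6)

r' r'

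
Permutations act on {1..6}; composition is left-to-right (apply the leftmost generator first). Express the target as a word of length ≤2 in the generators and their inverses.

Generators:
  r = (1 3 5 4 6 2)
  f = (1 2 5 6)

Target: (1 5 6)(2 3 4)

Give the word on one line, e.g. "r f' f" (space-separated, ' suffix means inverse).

r r

  after r: (1 3 5 4 6 2)
  after r: (1 5 6)(2 3 4)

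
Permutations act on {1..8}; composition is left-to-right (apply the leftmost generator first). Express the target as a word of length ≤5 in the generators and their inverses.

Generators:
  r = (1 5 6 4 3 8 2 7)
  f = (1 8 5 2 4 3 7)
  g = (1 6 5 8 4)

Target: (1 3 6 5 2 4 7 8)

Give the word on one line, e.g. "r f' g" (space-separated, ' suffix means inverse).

r' g' f' g

  after r': (1 7 2 8 3 4 6 5)
  after g': (1 7 2 5 4)(3 8)
  after f': (1 3)(2 8 4 7 5)
  after g: (1 3 6 5 2 4 7 8)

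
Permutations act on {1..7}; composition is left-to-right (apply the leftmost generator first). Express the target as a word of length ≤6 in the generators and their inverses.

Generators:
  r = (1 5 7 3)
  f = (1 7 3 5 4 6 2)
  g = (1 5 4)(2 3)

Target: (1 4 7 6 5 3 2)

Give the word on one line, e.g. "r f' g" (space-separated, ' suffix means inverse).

  after r': (1 3 7 5)
  after g': (1 2 3 7)(4 5)
  after f': (1 6 4 3)(2 7)
  after f': (1 4 7 6 5 3 2)

r' g' f' f'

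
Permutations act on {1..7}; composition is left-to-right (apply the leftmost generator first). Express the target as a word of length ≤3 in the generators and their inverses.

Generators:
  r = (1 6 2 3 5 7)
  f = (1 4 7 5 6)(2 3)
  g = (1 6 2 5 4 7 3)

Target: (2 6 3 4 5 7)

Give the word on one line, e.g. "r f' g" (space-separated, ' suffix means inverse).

  after g: (1 6 2 5 4 7 3)
  after f: (2 6 3 4 5 7)

g f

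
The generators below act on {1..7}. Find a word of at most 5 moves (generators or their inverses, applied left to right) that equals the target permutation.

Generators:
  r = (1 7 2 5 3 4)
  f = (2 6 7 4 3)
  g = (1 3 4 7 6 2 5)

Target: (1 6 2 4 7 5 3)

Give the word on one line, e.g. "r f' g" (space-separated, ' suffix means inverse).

f r' r' f f

  after f: (2 6 7 4 3)
  after r': (1 4 5 2 6)(3 7)
  after r': (1 3)(2 6 4)(5 7)
  after f: (1 2 7 5 4 6 3)
  after f: (1 6 2 4 7 5 3)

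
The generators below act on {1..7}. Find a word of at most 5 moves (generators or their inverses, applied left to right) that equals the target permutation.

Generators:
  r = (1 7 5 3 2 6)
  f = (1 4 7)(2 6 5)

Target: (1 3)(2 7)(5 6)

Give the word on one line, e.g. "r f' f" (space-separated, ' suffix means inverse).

  after r: (1 7 5 3 2 6)
  after r: (1 5 2)(3 6 7)
  after f: (1 2 4 7 3 5 6)
  after r': (1 3 7 5 2 4)
  after f: (1 3)(2 7)(5 6)

r r f r' f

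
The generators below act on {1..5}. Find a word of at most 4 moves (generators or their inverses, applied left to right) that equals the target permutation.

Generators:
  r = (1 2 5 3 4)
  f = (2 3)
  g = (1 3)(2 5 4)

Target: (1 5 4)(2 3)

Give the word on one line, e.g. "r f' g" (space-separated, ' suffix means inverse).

r' g'

  after r': (1 4 3 5 2)
  after g': (1 5 4)(2 3)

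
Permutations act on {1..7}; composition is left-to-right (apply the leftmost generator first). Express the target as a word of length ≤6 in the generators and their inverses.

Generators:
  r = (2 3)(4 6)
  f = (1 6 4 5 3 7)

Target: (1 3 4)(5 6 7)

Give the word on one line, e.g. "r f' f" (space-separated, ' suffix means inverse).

  after f': (1 7 3 5 4 6)
  after r': (1 7 2 3 5 6)
  after r': (1 7 3 5 4 6)
  after f': (1 3 4)(5 6 7)

f' r' r' f'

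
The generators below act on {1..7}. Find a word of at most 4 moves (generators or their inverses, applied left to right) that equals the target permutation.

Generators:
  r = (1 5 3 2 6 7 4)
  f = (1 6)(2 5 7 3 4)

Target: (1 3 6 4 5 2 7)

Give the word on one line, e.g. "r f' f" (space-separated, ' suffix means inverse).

r r

  after r: (1 5 3 2 6 7 4)
  after r: (1 3 6 4 5 2 7)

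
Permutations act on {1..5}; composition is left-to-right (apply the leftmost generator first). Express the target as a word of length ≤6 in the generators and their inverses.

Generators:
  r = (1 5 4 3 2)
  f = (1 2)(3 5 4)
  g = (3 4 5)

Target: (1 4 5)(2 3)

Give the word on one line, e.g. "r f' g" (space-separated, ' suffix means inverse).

  after g: (3 4 5)
  after f': (1 2)(3 5 4)
  after r': (1 3)
  after r': (1 4 5)(2 3)

g f' r' r'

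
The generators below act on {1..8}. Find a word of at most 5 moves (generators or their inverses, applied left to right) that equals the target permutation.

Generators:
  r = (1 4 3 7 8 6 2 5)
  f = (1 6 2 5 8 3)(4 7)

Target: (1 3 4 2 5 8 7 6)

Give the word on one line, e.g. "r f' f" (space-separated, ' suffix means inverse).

  after r': (1 5 2 6 8 7 3 4)
  after f: (1 8 4 6 3 7)
  after f: (1 3 4 2 5 8 7 6)

r' f f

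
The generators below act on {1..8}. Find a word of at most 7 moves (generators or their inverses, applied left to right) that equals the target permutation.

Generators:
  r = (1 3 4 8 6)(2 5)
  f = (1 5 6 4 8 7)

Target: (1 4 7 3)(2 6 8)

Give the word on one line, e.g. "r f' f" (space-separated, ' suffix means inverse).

  after r: (1 3 4 8 6)(2 5)
  after r: (1 4 6 3 8)
  after f: (1 8 5 6 3 7)
  after r: (1 6 4 8 2 5)(3 7)
  after f: (1 4 7 3)(2 6 8)

r r f r f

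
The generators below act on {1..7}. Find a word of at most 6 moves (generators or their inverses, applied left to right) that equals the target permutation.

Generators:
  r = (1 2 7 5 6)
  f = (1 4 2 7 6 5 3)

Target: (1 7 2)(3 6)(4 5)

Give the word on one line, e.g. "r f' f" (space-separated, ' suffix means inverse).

  after r': (1 6 5 7 2)
  after f': (1 7 4)(2 3 5)
  after r': (1 2 3 7 4 6 5)
  after f: (1 7 2)(3 6)(4 5)

r' f' r' f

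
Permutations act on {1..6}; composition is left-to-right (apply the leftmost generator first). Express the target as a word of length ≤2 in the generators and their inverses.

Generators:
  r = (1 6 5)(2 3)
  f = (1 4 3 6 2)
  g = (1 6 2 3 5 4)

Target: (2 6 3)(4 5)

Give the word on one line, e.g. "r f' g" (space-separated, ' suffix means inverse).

f g

  after f: (1 4 3 6 2)
  after g: (2 6 3)(4 5)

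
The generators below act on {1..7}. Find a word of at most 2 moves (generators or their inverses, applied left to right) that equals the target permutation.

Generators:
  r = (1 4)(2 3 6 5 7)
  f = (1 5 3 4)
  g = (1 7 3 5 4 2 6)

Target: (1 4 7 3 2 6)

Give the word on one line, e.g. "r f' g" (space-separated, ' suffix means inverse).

  after f: (1 5 3 4)
  after g: (1 4 7 3 2 6)

f g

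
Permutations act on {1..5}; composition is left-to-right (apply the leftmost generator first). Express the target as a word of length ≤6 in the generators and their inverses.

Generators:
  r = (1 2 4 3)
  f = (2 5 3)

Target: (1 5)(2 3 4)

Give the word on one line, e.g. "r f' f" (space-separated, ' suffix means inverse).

  after f: (2 5 3)
  after r': (1 3)(2 5 4)
  after f': (1 5 4 3)
  after r: (1 5 3 2 4)
  after r: (1 5)(2 3 4)

f r' f' r r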